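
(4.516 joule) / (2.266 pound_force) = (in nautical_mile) 4.516 joule = 4.516 J. 1 pound_force = 4.4482216 N, so 2.266 pound_force = 2.266 * 4.4482216 = 10.07967 N. Combine: 4.516 J / 10.07967 N = 0.44803053 m. 1 nautical_mile = 1852 m, so 0.44803053 m = 0.44803053 / 1852 = 0.00024191713 nautical_mile ≈ 0.0002419 nautical_mile (4 s.f.). Final answer: 0.0002419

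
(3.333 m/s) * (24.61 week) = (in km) 3.333 m/s is already in m/s. 1 week = 604800 s, so 24.61 week = 24.61 * 604800 = 14884128 s. Combine: 3.333 m/s * 14884128 s = 49608799 m. 1 km = 1000 m, so 49608799 m = 49608799 / 1000 = 49608.799 km ≈ 4.961e+04 km (4 s.f.). Final answer: 4.961e+04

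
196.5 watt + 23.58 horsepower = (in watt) 1.778e+04. Check: 196.5 watt = 196.5 W. 1 horsepower = 745.69987 W, so 23.58 horsepower = 23.58 * 745.69987 = 17583.603 W. Sum: 196.5 + 17583.603 = 17780.103 W. 17780.103 W = 17780.103 watt ≈ 1.778e+04 watt (4 s.f.).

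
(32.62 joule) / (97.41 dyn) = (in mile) 20.81. Check: 32.62 joule = 32.62 J. 1 dyn = 1e-05 N, so 97.41 dyn = 97.41 * 1e-05 = 0.0009741 N. Combine: 32.62 J / 0.0009741 N = 33487.322 m. 1 mile = 1609.344 m, so 33487.322 m = 33487.322 / 1609.344 = 20.808057 mile ≈ 20.81 mile (4 s.f.).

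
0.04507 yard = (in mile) 1 yard = 0.9144 m, so 0.04507 yard = 0.04507 * 0.9144 = 0.041212008 m. 1 mile = 1609.344 m, so 0.041212008 m = 0.041212008 / 1609.344 = 2.5607955e-05 mile ≈ 2.561e-05 mile (4 s.f.). Final answer: 2.561e-05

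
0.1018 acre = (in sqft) 4434. Check: 1 acre = 4046.8564 m^2, so 0.1018 acre = 0.1018 * 4046.8564 = 411.96998 m^2. 1 sqft = 0.09290304 m^2, so 411.96998 m^2 = 411.96998 / 0.09290304 = 4434.408 sqft ≈ 4434 sqft (4 s.f.).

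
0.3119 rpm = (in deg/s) 1 rpm = 0.10471976 rad/s, so 0.3119 rpm = 0.3119 * 0.10471976 = 0.032662092 rad/s. 1 deg/s = 0.017453293 rad/s, so 0.032662092 rad/s = 0.032662092 / 0.017453293 = 1.8714 deg/s ≈ 1.871 deg/s (4 s.f.). Final answer: 1.871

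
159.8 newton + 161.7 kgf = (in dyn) 159.8 newton = 159.8 N. 1 kgf = 9.80665 N, so 161.7 kgf = 161.7 * 9.80665 = 1585.7353 N. Sum: 159.8 + 1585.7353 = 1745.5353 N. 1 dyn = 1e-05 N, so 1745.5353 N = 1745.5353 / 1e-05 = 1.7455353e+08 dyn ≈ 1.746e+08 dyn (4 s.f.). Final answer: 1.746e+08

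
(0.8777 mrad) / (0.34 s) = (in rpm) 1 mrad = 0.001 rad, so 0.8777 mrad = 0.8777 * 0.001 = 0.0008777 rad. 0.34 s is already in s. Combine: 0.0008777 rad / 0.34 s = 0.0025814706 rad/s. 1 rpm = 0.10471976 rad/s, so 0.0025814706 rad/s = 0.0025814706 / 0.10471976 = 0.024651228 rpm ≈ 0.02465 rpm (4 s.f.). Final answer: 0.02465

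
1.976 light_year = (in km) 1.869e+13. Check: 1 light_year = 9.4607305e+15 m, so 1.976 light_year = 1.976 * 9.4607305e+15 = 1.8694403e+16 m. 1 km = 1000 m, so 1.8694403e+16 m = 1.8694403e+16 / 1000 = 1.8694403e+13 km ≈ 1.869e+13 km (4 s.f.).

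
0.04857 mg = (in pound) 1.071e-07. Check: 1 mg = 1e-06 kg, so 0.04857 mg = 0.04857 * 1e-06 = 4.857e-08 kg. 1 pound = 0.45359237 kg, so 4.857e-08 kg = 4.857e-08 / 0.45359237 = 1.0707852e-07 pound ≈ 1.071e-07 pound (4 s.f.).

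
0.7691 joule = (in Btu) 0.000729. Check: 0.7691 joule = 0.7691 J. 1 Btu = 1055.0559 J, so 0.7691 J = 0.7691 / 1055.0559 = 0.00072896615 Btu ≈ 0.000729 Btu (4 s.f.).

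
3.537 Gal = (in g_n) 1 Gal = 0.01 m/s^2, so 3.537 Gal = 3.537 * 0.01 = 0.03537 m/s^2. 1 g_n = 9.80665 m/s^2, so 0.03537 m/s^2 = 0.03537 / 9.80665 = 0.0036067362 g_n ≈ 0.003607 g_n (4 s.f.). Final answer: 0.003607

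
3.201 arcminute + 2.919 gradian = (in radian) 0.04678. Check: 1 arcminute = 0.00029088821 rad, so 3.201 arcminute = 3.201 * 0.00029088821 = 0.00093113316 rad. 1 gradian = 0.015707963 rad, so 2.919 gradian = 2.919 * 0.015707963 = 0.045851545 rad. Sum: 0.00093113316 + 0.045851545 = 0.046782678 rad. 0.046782678 rad = 0.046782678 radian ≈ 0.04678 radian (4 s.f.).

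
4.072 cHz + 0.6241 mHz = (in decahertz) 0.004134. Check: 1 cHz = 0.01 Hz, so 4.072 cHz = 4.072 * 0.01 = 0.04072 Hz. 1 mHz = 0.001 Hz, so 0.6241 mHz = 0.6241 * 0.001 = 0.0006241 Hz. Sum: 0.04072 + 0.0006241 = 0.0413441 Hz. 1 decahertz = 10 Hz, so 0.0413441 Hz = 0.0413441 / 10 = 0.00413441 decahertz ≈ 0.004134 decahertz (4 s.f.).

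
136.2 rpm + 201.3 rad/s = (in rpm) 1 rpm = 0.10471976 rad/s, so 136.2 rpm = 136.2 * 0.10471976 = 14.262831 rad/s. 201.3 rad/s is already in rad/s. Sum: 14.262831 + 201.3 = 215.56283 rad/s. 1 rpm = 0.10471976 rad/s, so 215.56283 rad/s = 215.56283 / 0.10471976 = 2058.4734 rpm ≈ 2058 rpm (4 s.f.). Final answer: 2058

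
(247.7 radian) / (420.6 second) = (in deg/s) 247.7 radian = 247.7 rad. 420.6 second = 420.6 s. Combine: 247.7 rad / 420.6 s = 0.58892059 rad/s. 1 deg/s = 0.017453293 rad/s, so 0.58892059 rad/s = 0.58892059 / 0.017453293 = 33.742664 deg/s ≈ 33.74 deg/s (4 s.f.). Final answer: 33.74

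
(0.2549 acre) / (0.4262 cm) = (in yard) 1 acre = 4046.8564 m^2, so 0.2549 acre = 0.2549 * 4046.8564 = 1031.5437 m^2. 1 cm = 0.01 m, so 0.4262 cm = 0.4262 * 0.01 = 0.004262 m. Combine: 1031.5437 m^2 / 0.004262 m = 242032.78 m. 1 yard = 0.9144 m, so 242032.78 m = 242032.78 / 0.9144 = 264690.27 yard ≈ 2.647e+05 yard (4 s.f.). Final answer: 2.647e+05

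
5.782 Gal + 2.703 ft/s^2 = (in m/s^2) 0.8817. Check: 1 Gal = 0.01 m/s^2, so 5.782 Gal = 5.782 * 0.01 = 0.05782 m/s^2. 1 ft/s^2 = 0.3048 m/s^2, so 2.703 ft/s^2 = 2.703 * 0.3048 = 0.8238744 m/s^2. Sum: 0.05782 + 0.8238744 = 0.8816944 m/s^2. Result: 0.8816944 m/s^2 ≈ 0.8817 m/s^2 (4 s.f.).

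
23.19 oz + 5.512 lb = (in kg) 3.158. Check: 1 oz = 0.028349523 kg, so 23.19 oz = 23.19 * 0.028349523 = 0.65742544 kg. 1 lb = 0.45359237 kg, so 5.512 lb = 5.512 * 0.45359237 = 2.5002011 kg. Sum: 0.65742544 + 2.5002011 = 3.1576266 kg. Result: 3.1576266 kg ≈ 3.158 kg (4 s.f.).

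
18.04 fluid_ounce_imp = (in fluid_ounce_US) 1 fluid_ounce_imp = 2.8413063e-05 m^3, so 18.04 fluid_ounce_imp = 18.04 * 2.8413063e-05 = 0.00051257165 m^3. 1 fluid_ounce_US = 2.957353e-05 m^3, so 0.00051257165 m^3 = 0.00051257165 / 2.957353e-05 = 17.332109 fluid_ounce_US ≈ 17.33 fluid_ounce_US (4 s.f.). Final answer: 17.33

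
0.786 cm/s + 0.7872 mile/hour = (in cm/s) 1 cm/s = 0.01 m/s, so 0.786 cm/s = 0.786 * 0.01 = 0.00786 m/s. 1 mile/hour = 0.44704 m/s, so 0.7872 mile/hour = 0.7872 * 0.44704 = 0.35190989 m/s. Sum: 0.00786 + 0.35190989 = 0.35976989 m/s. 1 cm/s = 0.01 m/s, so 0.35976989 m/s = 0.35976989 / 0.01 = 35.976989 cm/s ≈ 35.98 cm/s (4 s.f.). Final answer: 35.98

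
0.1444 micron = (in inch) 1 micron = 1e-06 m, so 0.1444 micron = 0.1444 * 1e-06 = 1.444e-07 m. 1 inch = 0.0254 m, so 1.444e-07 m = 1.444e-07 / 0.0254 = 5.6850394e-06 inch ≈ 5.685e-06 inch (4 s.f.). Final answer: 5.685e-06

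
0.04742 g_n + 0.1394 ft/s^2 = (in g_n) 1 g_n = 9.80665 m/s^2, so 0.04742 g_n = 0.04742 * 9.80665 = 0.46503134 m/s^2. 1 ft/s^2 = 0.3048 m/s^2, so 0.1394 ft/s^2 = 0.1394 * 0.3048 = 0.04248912 m/s^2. Sum: 0.46503134 + 0.04248912 = 0.50752046 m/s^2. 1 g_n = 9.80665 m/s^2, so 0.50752046 m/s^2 = 0.50752046 / 9.80665 = 0.051752684 g_n ≈ 0.05175 g_n (4 s.f.). Final answer: 0.05175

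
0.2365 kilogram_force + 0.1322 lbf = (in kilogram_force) 1 kilogram_force = 9.80665 N, so 0.2365 kilogram_force = 0.2365 * 9.80665 = 2.3192727 N. 1 lbf = 4.4482216 N, so 0.1322 lbf = 0.1322 * 4.4482216 = 0.5880549 N. Sum: 2.3192727 + 0.5880549 = 2.9073276 N. 1 kilogram_force = 9.80665 N, so 2.9073276 N = 2.9073276 / 9.80665 = 0.29646491 kilogram_force ≈ 0.2965 kilogram_force (4 s.f.). Final answer: 0.2965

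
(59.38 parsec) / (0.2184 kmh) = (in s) 1 parsec = 3.0856776e+16 m, so 59.38 parsec = 59.38 * 3.0856776e+16 = 1.8322753e+18 m. 1 kmh = 0.27777778 m/s, so 0.2184 kmh = 0.2184 * 0.27777778 = 0.060666667 m/s. Combine: 1.8322753e+18 m / 0.060666667 m/s = 3.0202341e+19 s. Result: 3.0202341e+19 s ≈ 3.02e+19 s (4 s.f.). Final answer: 3.02e+19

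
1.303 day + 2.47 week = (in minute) 1 day = 86400 s, so 1.303 day = 1.303 * 86400 = 112579.2 s. 1 week = 604800 s, so 2.47 week = 2.47 * 604800 = 1493856 s. Sum: 112579.2 + 1493856 = 1606435.2 s. 1 minute = 60 s, so 1606435.2 s = 1606435.2 / 60 = 26773.92 minute ≈ 2.677e+04 minute (4 s.f.). Final answer: 2.677e+04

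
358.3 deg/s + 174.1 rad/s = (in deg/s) 1.033e+04. Check: 1 deg/s = 0.017453293 rad/s, so 358.3 deg/s = 358.3 * 0.017453293 = 6.2535147 rad/s. 174.1 rad/s is already in rad/s. Sum: 6.2535147 + 174.1 = 180.35351 rad/s. 1 deg/s = 0.017453293 rad/s, so 180.35351 rad/s = 180.35351 / 0.017453293 = 10333.495 deg/s ≈ 1.033e+04 deg/s (4 s.f.).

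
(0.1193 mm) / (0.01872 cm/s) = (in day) 7.376e-06. Check: 1 mm = 0.001 m, so 0.1193 mm = 0.1193 * 0.001 = 0.0001193 m. 1 cm/s = 0.01 m/s, so 0.01872 cm/s = 0.01872 * 0.01 = 0.0001872 m/s. Combine: 0.0001193 m / 0.0001872 m/s = 0.63728632 s. 1 day = 86400 s, so 0.63728632 s = 0.63728632 / 86400 = 7.3759991e-06 day ≈ 7.376e-06 day (4 s.f.).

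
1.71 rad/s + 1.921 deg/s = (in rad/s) 1.71 rad/s is already in rad/s. 1 deg/s = 0.017453293 rad/s, so 1.921 deg/s = 1.921 * 0.017453293 = 0.033527775 rad/s. Sum: 1.71 + 0.033527775 = 1.7435278 rad/s. Result: 1.7435278 rad/s ≈ 1.744 rad/s (4 s.f.). Final answer: 1.744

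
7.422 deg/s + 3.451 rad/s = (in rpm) 34.19. Check: 1 deg/s = 0.017453293 rad/s, so 7.422 deg/s = 7.422 * 0.017453293 = 0.12953834 rad/s. 3.451 rad/s is already in rad/s. Sum: 0.12953834 + 3.451 = 3.5805383 rad/s. 1 rpm = 0.10471976 rad/s, so 3.5805383 rad/s = 3.5805383 / 0.10471976 = 34.191623 rpm ≈ 34.19 rpm (4 s.f.).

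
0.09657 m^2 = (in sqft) 1.039. Check: 1 sqft = 0.09290304 m^2, so 0.09657 m^2 = 0.09657 / 0.09290304 = 1.0394708 sqft ≈ 1.039 sqft (4 s.f.).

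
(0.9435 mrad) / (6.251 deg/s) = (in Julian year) 1 mrad = 0.001 rad, so 0.9435 mrad = 0.9435 * 0.001 = 0.0009435 rad. 1 deg/s = 0.017453293 rad/s, so 6.251 deg/s = 6.251 * 0.017453293 = 0.10910053 rad/s. Combine: 0.0009435 rad / 0.10910053 rad/s = 0.0086479872 s. 1 Julian year = 31557600 s, so 0.0086479872 s = 0.0086479872 / 31557600 = 2.7403818e-10 Julian year ≈ 2.74e-10 Julian year (4 s.f.). Final answer: 2.74e-10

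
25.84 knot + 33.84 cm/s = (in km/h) 1 knot = 0.51444444 m/s, so 25.84 knot = 25.84 * 0.51444444 = 13.293244 m/s. 1 cm/s = 0.01 m/s, so 33.84 cm/s = 33.84 * 0.01 = 0.3384 m/s. Sum: 13.293244 + 0.3384 = 13.631644 m/s. 1 km/h = 0.27777778 m/s, so 13.631644 m/s = 13.631644 / 0.27777778 = 49.07392 km/h ≈ 49.07 km/h (4 s.f.). Final answer: 49.07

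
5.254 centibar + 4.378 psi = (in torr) 265.8. Check: 1 centibar = 1000 Pa, so 5.254 centibar = 5.254 * 1000 = 5254 Pa. 1 psi = 6894.7573 Pa, so 4.378 psi = 4.378 * 6894.7573 = 30185.247 Pa. Sum: 5254 + 30185.247 = 35439.247 Pa. 1 torr = 133.32237 Pa, so 35439.247 Pa = 35439.247 / 133.32237 = 265.81622 torr ≈ 265.8 torr (4 s.f.).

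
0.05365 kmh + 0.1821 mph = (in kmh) 1 kmh = 0.27777778 m/s, so 0.05365 kmh = 0.05365 * 0.27777778 = 0.014902778 m/s. 1 mph = 0.44704 m/s, so 0.1821 mph = 0.1821 * 0.44704 = 0.081405984 m/s. Sum: 0.014902778 + 0.081405984 = 0.096308762 m/s. 1 kmh = 0.27777778 m/s, so 0.096308762 m/s = 0.096308762 / 0.27777778 = 0.34671154 kmh ≈ 0.3467 kmh (4 s.f.). Final answer: 0.3467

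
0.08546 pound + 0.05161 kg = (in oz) 1 pound = 0.45359237 kg, so 0.08546 pound = 0.08546 * 0.45359237 = 0.038764004 kg. 0.05161 kg is already in kg. Sum: 0.038764004 + 0.05161 = 0.090374004 kg. 1 oz = 0.028349523 kg, so 0.090374004 kg = 0.090374004 / 0.028349523 = 3.1878492 oz ≈ 3.188 oz (4 s.f.). Final answer: 3.188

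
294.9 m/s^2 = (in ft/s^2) 1 ft/s^2 = 0.3048 m/s^2, so 294.9 m/s^2 = 294.9 / 0.3048 = 967.51969 ft/s^2 ≈ 967.5 ft/s^2 (4 s.f.). Final answer: 967.5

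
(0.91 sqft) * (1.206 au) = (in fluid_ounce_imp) 1 sqft = 0.09290304 m^2, so 0.91 sqft = 0.91 * 0.09290304 = 0.084541766 m^2. 1 au = 1.4959787e+11 m, so 1.206 au = 1.206 * 1.4959787e+11 = 1.8041503e+11 m. Combine: 0.084541766 m^2 * 1.8041503e+11 m = 1.5252605e+10 m^3. 1 fluid_ounce_imp = 2.8413063e-05 m^3, so 1.5252605e+10 m^3 = 1.5252605e+10 / 2.8413063e-05 = 5.3681667e+14 fluid_ounce_imp ≈ 5.368e+14 fluid_ounce_imp (4 s.f.). Final answer: 5.368e+14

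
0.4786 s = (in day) 5.539e-06. Check: 1 day = 86400 s, so 0.4786 s = 0.4786 / 86400 = 5.5393519e-06 day ≈ 5.539e-06 day (4 s.f.).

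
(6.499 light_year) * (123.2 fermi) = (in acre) 1 light_year = 9.4607305e+15 m, so 6.499 light_year = 6.499 * 9.4607305e+15 = 6.1485287e+16 m. 1 fermi = 1e-15 m, so 123.2 fermi = 123.2 * 1e-15 = 1.232e-13 m. Combine: 6.1485287e+16 m * 1.232e-13 m = 7574.9874 m^2. 1 acre = 4046.8564 m^2, so 7574.9874 m^2 = 7574.9874 / 4046.8564 = 1.8718202 acre ≈ 1.872 acre (4 s.f.). Final answer: 1.872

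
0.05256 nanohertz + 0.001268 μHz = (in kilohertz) 1.321e-12. Check: 1 nanohertz = 1e-09 Hz, so 0.05256 nanohertz = 0.05256 * 1e-09 = 5.256e-11 Hz. 1 μHz = 1e-06 Hz, so 0.001268 μHz = 0.001268 * 1e-06 = 1.268e-09 Hz. Sum: 5.256e-11 + 1.268e-09 = 1.32056e-09 Hz. 1 kilohertz = 1000 Hz, so 1.32056e-09 Hz = 1.32056e-09 / 1000 = 1.32056e-12 kilohertz ≈ 1.321e-12 kilohertz (4 s.f.).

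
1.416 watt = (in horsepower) 0.001899. Check: 1.416 watt = 1.416 W. 1 horsepower = 745.69987 W, so 1.416 W = 1.416 / 745.69987 = 0.0018988873 horsepower ≈ 0.001899 horsepower (4 s.f.).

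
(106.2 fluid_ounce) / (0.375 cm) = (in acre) 1 fluid_ounce = 2.957353e-05 m^3, so 106.2 fluid_ounce = 106.2 * 2.957353e-05 = 0.0031407088 m^3. 1 cm = 0.01 m, so 0.375 cm = 0.375 * 0.01 = 0.00375 m. Combine: 0.0031407088 m^3 / 0.00375 m = 0.83752236 m^2. 1 acre = 4046.8564 m^2, so 0.83752236 m^2 = 0.83752236 / 4046.8564 = 0.00020695628 acre ≈ 0.000207 acre (4 s.f.). Final answer: 0.000207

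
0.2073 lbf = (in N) 0.9221. Check: 1 lbf = 4.4482216 N, so 0.2073 lbf = 0.2073 * 4.4482216 = 0.92211634 N. Result: 0.92211634 N ≈ 0.9221 N (4 s.f.).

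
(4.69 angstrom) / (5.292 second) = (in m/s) 1 angstrom = 1e-10 m, so 4.69 angstrom = 4.69 * 1e-10 = 4.69e-10 m. 5.292 second = 5.292 s. Combine: 4.69e-10 m / 5.292 s = 8.8624339e-11 m/s. Result: 8.8624339e-11 m/s ≈ 8.862e-11 m/s (4 s.f.). Final answer: 8.862e-11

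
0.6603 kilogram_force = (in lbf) 1 kilogram_force = 9.80665 N, so 0.6603 kilogram_force = 0.6603 * 9.80665 = 6.475331 N. 1 lbf = 4.4482216 N, so 6.475331 N = 6.475331 / 4.4482216 = 1.4557123 lbf ≈ 1.456 lbf (4 s.f.). Final answer: 1.456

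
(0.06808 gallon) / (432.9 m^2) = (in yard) 6.51e-07. Check: 1 gallon = 0.0037854118 m^3, so 0.06808 gallon = 0.06808 * 0.0037854118 = 0.00025771083 m^3. 432.9 m^2 is already in m^2. Combine: 0.00025771083 m^3 / 432.9 m^2 = 5.9531262e-07 m. 1 yard = 0.9144 m, so 5.9531262e-07 m = 5.9531262e-07 / 0.9144 = 6.510418e-07 yard ≈ 6.51e-07 yard (4 s.f.).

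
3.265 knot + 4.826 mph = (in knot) 7.459. Check: 1 knot = 0.51444444 m/s, so 3.265 knot = 3.265 * 0.51444444 = 1.6796611 m/s. 1 mph = 0.44704 m/s, so 4.826 mph = 4.826 * 0.44704 = 2.157415 m/s. Sum: 1.6796611 + 2.157415 = 3.8370762 m/s. 1 knot = 0.51444444 m/s, so 3.8370762 m/s = 3.8370762 / 0.51444444 = 7.4586793 knot ≈ 7.459 knot (4 s.f.).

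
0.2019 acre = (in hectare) 0.08171. Check: 1 acre = 4046.8564 m^2, so 0.2019 acre = 0.2019 * 4046.8564 = 817.06031 m^2. 1 hectare = 10000 m^2, so 817.06031 m^2 = 817.06031 / 10000 = 0.081706031 hectare ≈ 0.08171 hectare (4 s.f.).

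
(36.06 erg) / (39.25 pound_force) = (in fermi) 2.065e+07. Check: 1 erg = 1e-07 J, so 36.06 erg = 36.06 * 1e-07 = 3.606e-06 J. 1 pound_force = 4.4482216 N, so 39.25 pound_force = 39.25 * 4.4482216 = 174.5927 N. Combine: 3.606e-06 J / 174.5927 N = 2.0653785e-08 m. 1 fermi = 1e-15 m, so 2.0653785e-08 m = 2.0653785e-08 / 1e-15 = 20653785 fermi ≈ 2.065e+07 fermi (4 s.f.).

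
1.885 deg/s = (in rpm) 1 deg/s = 0.017453293 rad/s, so 1.885 deg/s = 1.885 * 0.017453293 = 0.032899456 rad/s. 1 rpm = 0.10471976 rad/s, so 0.032899456 rad/s = 0.032899456 / 0.10471976 = 0.31416667 rpm ≈ 0.3142 rpm (4 s.f.). Final answer: 0.3142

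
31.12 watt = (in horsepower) 0.04173. Check: 31.12 watt = 31.12 W. 1 horsepower = 745.69987 W, so 31.12 W = 31.12 / 745.69987 = 0.041732607 horsepower ≈ 0.04173 horsepower (4 s.f.).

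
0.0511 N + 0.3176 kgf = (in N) 3.166. Check: 0.0511 N is already in N. 1 kgf = 9.80665 N, so 0.3176 kgf = 0.3176 * 9.80665 = 3.114592 N. Sum: 0.0511 + 3.114592 = 3.165692 N. Result: 3.165692 N ≈ 3.166 N (4 s.f.).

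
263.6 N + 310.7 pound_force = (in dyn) 263.6 N is already in N. 1 pound_force = 4.4482216 N, so 310.7 pound_force = 310.7 * 4.4482216 = 1382.0625 N. Sum: 263.6 + 1382.0625 = 1645.6625 N. 1 dyn = 1e-05 N, so 1645.6625 N = 1645.6625 / 1e-05 = 1.6456625e+08 dyn ≈ 1.646e+08 dyn (4 s.f.). Final answer: 1.646e+08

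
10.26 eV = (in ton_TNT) 1 eV = 1.6021766e-19 J, so 10.26 eV = 10.26 * 1.6021766e-19 = 1.6438332e-18 J. 1 ton_TNT = 4.184e+09 J, so 1.6438332e-18 J = 1.6438332e-18 / 4.184e+09 = 3.9288557e-28 ton_TNT ≈ 3.929e-28 ton_TNT (4 s.f.). Final answer: 3.929e-28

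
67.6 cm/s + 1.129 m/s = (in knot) 3.509. Check: 1 cm/s = 0.01 m/s, so 67.6 cm/s = 67.6 * 0.01 = 0.676 m/s. 1.129 m/s is already in m/s. Sum: 0.676 + 1.129 = 1.805 m/s. 1 knot = 0.51444444 m/s, so 1.805 m/s = 1.805 / 0.51444444 = 3.5086393 knot ≈ 3.509 knot (4 s.f.).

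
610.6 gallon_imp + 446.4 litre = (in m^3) 1 gallon_imp = 0.00454609 m^3, so 610.6 gallon_imp = 610.6 * 0.00454609 = 2.7758426 m^3. 1 litre = 0.001 m^3, so 446.4 litre = 446.4 * 0.001 = 0.4464 m^3. Sum: 2.7758426 + 0.4464 = 3.2222426 m^3. Result: 3.2222426 m^3 ≈ 3.222 m^3 (4 s.f.). Final answer: 3.222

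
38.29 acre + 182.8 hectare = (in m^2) 1 acre = 4046.8564 m^2, so 38.29 acre = 38.29 * 4046.8564 = 154954.13 m^2. 1 hectare = 10000 m^2, so 182.8 hectare = 182.8 * 10000 = 1828000 m^2. Sum: 154954.13 + 1828000 = 1982954.1 m^2. Result: 1982954.1 m^2 ≈ 1.983e+06 m^2 (4 s.f.). Final answer: 1.983e+06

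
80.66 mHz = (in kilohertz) 8.066e-05. Check: 1 mHz = 0.001 Hz, so 80.66 mHz = 80.66 * 0.001 = 0.08066 Hz. 1 kilohertz = 1000 Hz, so 0.08066 Hz = 0.08066 / 1000 = 8.066e-05 kilohertz.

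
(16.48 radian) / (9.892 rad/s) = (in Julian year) 16.48 radian = 16.48 rad. 9.892 rad/s is already in rad/s. Combine: 16.48 rad / 9.892 rad/s = 1.6659927 s. 1 Julian year = 31557600 s, so 1.6659927 s = 1.6659927 / 31557600 = 5.2792124e-08 Julian year ≈ 5.279e-08 Julian year (4 s.f.). Final answer: 5.279e-08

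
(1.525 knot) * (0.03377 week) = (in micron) 1 knot = 0.51444444 m/s, so 1.525 knot = 1.525 * 0.51444444 = 0.78452778 m/s. 1 week = 604800 s, so 0.03377 week = 0.03377 * 604800 = 20424.096 s. Combine: 0.78452778 m/s * 20424.096 s = 16023.271 m. 1 micron = 1e-06 m, so 16023.271 m = 16023.271 / 1e-06 = 1.6023271e+10 micron ≈ 1.602e+10 micron (4 s.f.). Final answer: 1.602e+10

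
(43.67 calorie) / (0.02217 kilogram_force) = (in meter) 840.4. Check: 1 calorie = 4.184 J, so 43.67 calorie = 43.67 * 4.184 = 182.71528 J. 1 kilogram_force = 9.80665 N, so 0.02217 kilogram_force = 0.02217 * 9.80665 = 0.21741343 N. Combine: 182.71528 J / 0.21741343 N = 840.40475 m. 840.40475 m = 840.40475 meter ≈ 840.4 meter (4 s.f.).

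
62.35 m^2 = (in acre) 1 acre = 4046.8564 m^2, so 62.35 m^2 = 62.35 / 4046.8564 = 0.015407021 acre ≈ 0.01541 acre (4 s.f.). Final answer: 0.01541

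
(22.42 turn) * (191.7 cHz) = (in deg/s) 1.547e+04. Check: 1 turn = 6.2831853 rad, so 22.42 turn = 22.42 * 6.2831853 = 140.86901 rad. 1 cHz = 0.01 Hz, so 191.7 cHz = 191.7 * 0.01 = 1.917 Hz. Combine: 140.86901 rad * 1.917 Hz = 270.0459 rad/s. 1 deg/s = 0.017453293 rad/s, so 270.0459 rad/s = 270.0459 / 0.017453293 = 15472.49 deg/s ≈ 1.547e+04 deg/s (4 s.f.).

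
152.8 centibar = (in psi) 1 centibar = 1000 Pa, so 152.8 centibar = 152.8 * 1000 = 152800 Pa. 1 psi = 6894.7573 Pa, so 152800 Pa = 152800 / 6894.7573 = 22.161766 psi ≈ 22.16 psi (4 s.f.). Final answer: 22.16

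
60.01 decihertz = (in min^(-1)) 360.1. Check: 1 decihertz = 0.1 Hz, so 60.01 decihertz = 60.01 * 0.1 = 6.001 Hz. 1 min^(-1) = 0.016666667 Hz, so 6.001 Hz = 6.001 / 0.016666667 = 360.06 min^(-1) ≈ 360.1 min^(-1) (4 s.f.).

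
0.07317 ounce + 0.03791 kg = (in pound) 1 ounce = 0.028349523 kg, so 0.07317 ounce = 0.07317 * 0.028349523 = 0.0020743346 kg. 0.03791 kg is already in kg. Sum: 0.0020743346 + 0.03791 = 0.039984335 kg. 1 pound = 0.45359237 kg, so 0.039984335 kg = 0.039984335 / 0.45359237 = 0.088150369 pound ≈ 0.08815 pound (4 s.f.). Final answer: 0.08815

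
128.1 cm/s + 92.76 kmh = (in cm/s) 2705. Check: 1 cm/s = 0.01 m/s, so 128.1 cm/s = 128.1 * 0.01 = 1.281 m/s. 1 kmh = 0.27777778 m/s, so 92.76 kmh = 92.76 * 0.27777778 = 25.766667 m/s. Sum: 1.281 + 25.766667 = 27.047667 m/s. 1 cm/s = 0.01 m/s, so 27.047667 m/s = 27.047667 / 0.01 = 2704.7667 cm/s ≈ 2705 cm/s (4 s.f.).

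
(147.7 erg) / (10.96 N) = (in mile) 1 erg = 1e-07 J, so 147.7 erg = 147.7 * 1e-07 = 1.477e-05 J. 10.96 N is already in N. Combine: 1.477e-05 J / 10.96 N = 1.3476277e-06 m. 1 mile = 1609.344 m, so 1.3476277e-06 m = 1.3476277e-06 / 1609.344 = 8.3737705e-10 mile ≈ 8.374e-10 mile (4 s.f.). Final answer: 8.374e-10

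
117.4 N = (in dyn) 1.174e+07. Check: 1 dyn = 1e-05 N, so 117.4 N = 117.4 / 1e-05 = 11740000 dyn ≈ 1.174e+07 dyn (4 s.f.).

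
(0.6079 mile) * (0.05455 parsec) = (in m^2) 1 mile = 1609.344 m, so 0.6079 mile = 0.6079 * 1609.344 = 978.32022 m. 1 parsec = 3.0856776e+16 m, so 0.05455 parsec = 0.05455 * 3.0856776e+16 = 1.6832371e+15 m. Combine: 978.32022 m * 1.6832371e+15 m = 1.6467449e+18 m^2. Result: 1.6467449e+18 m^2 ≈ 1.647e+18 m^2 (4 s.f.). Final answer: 1.647e+18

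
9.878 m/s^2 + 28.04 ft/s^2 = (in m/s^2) 9.878 m/s^2 is already in m/s^2. 1 ft/s^2 = 0.3048 m/s^2, so 28.04 ft/s^2 = 28.04 * 0.3048 = 8.546592 m/s^2. Sum: 9.878 + 8.546592 = 18.424592 m/s^2. Result: 18.424592 m/s^2 ≈ 18.42 m/s^2 (4 s.f.). Final answer: 18.42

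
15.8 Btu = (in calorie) 3984. Check: 1 Btu = 1055.0559 J, so 15.8 Btu = 15.8 * 1055.0559 = 16669.882 J. 1 calorie = 4.184 J, so 16669.882 J = 16669.882 / 4.184 = 3984.1975 calorie ≈ 3984 calorie (4 s.f.).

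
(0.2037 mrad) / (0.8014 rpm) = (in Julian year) 7.691e-11. Check: 1 mrad = 0.001 rad, so 0.2037 mrad = 0.2037 * 0.001 = 0.0002037 rad. 1 rpm = 0.10471976 rad/s, so 0.8014 rpm = 0.8014 * 0.10471976 = 0.083922412 rad/s. Combine: 0.0002037 rad / 0.083922412 rad/s = 0.002427242 s. 1 Julian year = 31557600 s, so 0.002427242 s = 0.002427242 / 31557600 = 7.6914657e-11 Julian year ≈ 7.691e-11 Julian year (4 s.f.).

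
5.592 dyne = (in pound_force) 1 dyne = 1e-05 N, so 5.592 dyne = 5.592 * 1e-05 = 5.592e-05 N. 1 pound_force = 4.4482216 N, so 5.592e-05 N = 5.592e-05 / 4.4482216 = 1.2571316e-05 pound_force ≈ 1.257e-05 pound_force (4 s.f.). Final answer: 1.257e-05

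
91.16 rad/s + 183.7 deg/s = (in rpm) 901.1. Check: 91.16 rad/s is already in rad/s. 1 deg/s = 0.017453293 rad/s, so 183.7 deg/s = 183.7 * 0.017453293 = 3.2061698 rad/s. Sum: 91.16 + 3.2061698 = 94.36617 rad/s. 1 rpm = 0.10471976 rad/s, so 94.36617 rad/s = 94.36617 / 0.10471976 = 901.13054 rpm ≈ 901.1 rpm (4 s.f.).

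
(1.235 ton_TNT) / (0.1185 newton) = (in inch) 1.717e+12. Check: 1 ton_TNT = 4.184e+09 J, so 1.235 ton_TNT = 1.235 * 4.184e+09 = 5.16724e+09 J. 0.1185 newton = 0.1185 N. Combine: 5.16724e+09 J / 0.1185 N = 4.3605401e+10 m. 1 inch = 0.0254 m, so 4.3605401e+10 m = 4.3605401e+10 / 0.0254 = 1.7167481e+12 inch ≈ 1.717e+12 inch (4 s.f.).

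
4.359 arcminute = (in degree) 0.07265. Check: 1 arcminute = 0.00029088821 rad, so 4.359 arcminute = 4.359 * 0.00029088821 = 0.0012679817 rad. 1 degree = 0.017453293 rad, so 0.0012679817 rad = 0.0012679817 / 0.017453293 = 0.07265 degree.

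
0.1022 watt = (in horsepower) 0.0001371. Check: 0.1022 watt = 0.1022 W. 1 horsepower = 745.69987 W, so 0.1022 W = 0.1022 / 745.69987 = 0.00013705246 horsepower ≈ 0.0001371 horsepower (4 s.f.).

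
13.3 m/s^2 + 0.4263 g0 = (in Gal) 1748. Check: 13.3 m/s^2 is already in m/s^2. 1 g0 = 9.80665 m/s^2, so 0.4263 g0 = 0.4263 * 9.80665 = 4.1805749 m/s^2. Sum: 13.3 + 4.1805749 = 17.480575 m/s^2. 1 Gal = 0.01 m/s^2, so 17.480575 m/s^2 = 17.480575 / 0.01 = 1748.0575 Gal ≈ 1748 Gal (4 s.f.).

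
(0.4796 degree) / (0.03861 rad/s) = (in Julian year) 1 degree = 0.017453293 rad, so 0.4796 degree = 0.4796 * 0.017453293 = 0.0083705991 rad. 0.03861 rad/s is already in rad/s. Combine: 0.0083705991 rad / 0.03861 rad/s = 0.21679873 s. 1 Julian year = 31557600 s, so 0.21679873 s = 0.21679873 / 31557600 = 6.8699373e-09 Julian year ≈ 6.87e-09 Julian year (4 s.f.). Final answer: 6.87e-09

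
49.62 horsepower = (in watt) 3.7e+04. Check: 1 horsepower = 745.69987 W, so 49.62 horsepower = 49.62 * 745.69987 = 37001.628 W. 37001.628 W = 37001.628 watt ≈ 3.7e+04 watt (4 s.f.).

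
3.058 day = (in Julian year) 1 day = 86400 s, so 3.058 day = 3.058 * 86400 = 264211.2 s. 1 Julian year = 31557600 s, so 264211.2 s = 264211.2 / 31557600 = 0.0083723477 Julian year ≈ 0.008372 Julian year (4 s.f.). Final answer: 0.008372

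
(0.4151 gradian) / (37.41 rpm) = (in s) 1 gradian = 0.015707963 rad, so 0.4151 gradian = 0.4151 * 0.015707963 = 0.0065203756 rad. 1 rpm = 0.10471976 rad/s, so 37.41 rpm = 37.41 * 0.10471976 = 3.917566 rad/s. Combine: 0.0065203756 rad / 3.917566 rad/s = 0.0016643945 s. Result: 0.0016643945 s ≈ 0.001664 s (4 s.f.). Final answer: 0.001664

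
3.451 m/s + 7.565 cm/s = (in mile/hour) 7.889. Check: 3.451 m/s is already in m/s. 1 cm/s = 0.01 m/s, so 7.565 cm/s = 7.565 * 0.01 = 0.07565 m/s. Sum: 3.451 + 0.07565 = 3.52665 m/s. 1 mile/hour = 0.44704 m/s, so 3.52665 m/s = 3.52665 / 0.44704 = 7.8888914 mile/hour ≈ 7.889 mile/hour (4 s.f.).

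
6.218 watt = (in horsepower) 6.218 watt = 6.218 W. 1 horsepower = 745.69987 W, so 6.218 W = 6.218 / 745.69987 = 0.0083384754 horsepower ≈ 0.008338 horsepower (4 s.f.). Final answer: 0.008338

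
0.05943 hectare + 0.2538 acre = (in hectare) 1 hectare = 10000 m^2, so 0.05943 hectare = 0.05943 * 10000 = 594.3 m^2. 1 acre = 4046.8564 m^2, so 0.2538 acre = 0.2538 * 4046.8564 = 1027.0922 m^2. Sum: 594.3 + 1027.0922 = 1621.3922 m^2. 1 hectare = 10000 m^2, so 1621.3922 m^2 = 1621.3922 / 10000 = 0.16213922 hectare ≈ 0.1621 hectare (4 s.f.). Final answer: 0.1621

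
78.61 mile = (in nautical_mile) 1 mile = 1609.344 m, so 78.61 mile = 78.61 * 1609.344 = 126510.53 m. 1 nautical_mile = 1852 m, so 126510.53 m = 126510.53 / 1852 = 68.310222 nautical_mile ≈ 68.31 nautical_mile (4 s.f.). Final answer: 68.31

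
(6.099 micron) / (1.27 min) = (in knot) 1.556e-07. Check: 1 micron = 1e-06 m, so 6.099 micron = 6.099 * 1e-06 = 6.099e-06 m. 1 min = 60 s, so 1.27 min = 1.27 * 60 = 76.2 s. Combine: 6.099e-06 m / 76.2 s = 8.003937e-08 m/s. 1 knot = 0.51444444 m/s, so 8.003937e-08 m/s = 8.003937e-08 / 0.51444444 = 1.5558409e-07 knot ≈ 1.556e-07 knot (4 s.f.).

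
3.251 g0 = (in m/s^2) 1 g0 = 9.80665 m/s^2, so 3.251 g0 = 3.251 * 9.80665 = 31.881419 m/s^2. Result: 31.881419 m/s^2 ≈ 31.88 m/s^2 (4 s.f.). Final answer: 31.88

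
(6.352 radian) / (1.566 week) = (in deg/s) 6.352 radian = 6.352 rad. 1 week = 604800 s, so 1.566 week = 1.566 * 604800 = 947116.8 s. Combine: 6.352 rad / 947116.8 s = 6.7066702e-06 rad/s. 1 deg/s = 0.017453293 rad/s, so 6.7066702e-06 rad/s = 6.7066702e-06 / 0.017453293 = 0.0003842639 deg/s ≈ 0.0003843 deg/s (4 s.f.). Final answer: 0.0003843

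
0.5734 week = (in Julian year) 0.01099. Check: 1 week = 604800 s, so 0.5734 week = 0.5734 * 604800 = 346792.32 s. 1 Julian year = 31557600 s, so 346792.32 s = 346792.32 / 31557600 = 0.010989185 Julian year ≈ 0.01099 Julian year (4 s.f.).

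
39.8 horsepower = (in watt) 1 horsepower = 745.69987 W, so 39.8 horsepower = 39.8 * 745.69987 = 29678.855 W. 29678.855 W = 29678.855 watt ≈ 2.968e+04 watt (4 s.f.). Final answer: 2.968e+04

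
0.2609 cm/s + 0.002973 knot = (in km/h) 0.0149. Check: 1 cm/s = 0.01 m/s, so 0.2609 cm/s = 0.2609 * 0.01 = 0.002609 m/s. 1 knot = 0.51444444 m/s, so 0.002973 knot = 0.002973 * 0.51444444 = 0.0015294433 m/s. Sum: 0.002609 + 0.0015294433 = 0.0041384433 m/s. 1 km/h = 0.27777778 m/s, so 0.0041384433 m/s = 0.0041384433 / 0.27777778 = 0.014898396 km/h ≈ 0.0149 km/h (4 s.f.).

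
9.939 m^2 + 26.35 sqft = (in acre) 0.003061. Check: 9.939 m^2 is already in m^2. 1 sqft = 0.09290304 m^2, so 26.35 sqft = 26.35 * 0.09290304 = 2.4479951 m^2. Sum: 9.939 + 2.4479951 = 12.386995 m^2. 1 acre = 4046.8564 m^2, so 12.386995 m^2 = 12.386995 / 4046.8564 = 0.0030608932 acre ≈ 0.003061 acre (4 s.f.).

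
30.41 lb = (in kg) 1 lb = 0.45359237 kg, so 30.41 lb = 30.41 * 0.45359237 = 13.793744 kg. Result: 13.793744 kg ≈ 13.79 kg (4 s.f.). Final answer: 13.79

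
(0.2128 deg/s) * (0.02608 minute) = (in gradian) 1 deg/s = 0.017453293 rad/s, so 0.2128 deg/s = 0.2128 * 0.017453293 = 0.0037140606 rad/s. 1 minute = 60 s, so 0.02608 minute = 0.02608 * 60 = 1.5648 s. Combine: 0.0037140606 rad/s * 1.5648 s = 0.0058117621 rad. 1 gradian = 0.015707963 rad, so 0.0058117621 rad = 0.0058117621 / 0.015707963 = 0.36998827 gradian ≈ 0.37 gradian (4 s.f.). Final answer: 0.37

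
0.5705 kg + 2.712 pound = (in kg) 0.5705 kg is already in kg. 1 pound = 0.45359237 kg, so 2.712 pound = 2.712 * 0.45359237 = 1.2301425 kg. Sum: 0.5705 + 1.2301425 = 1.8006425 kg. Result: 1.8006425 kg ≈ 1.801 kg (4 s.f.). Final answer: 1.801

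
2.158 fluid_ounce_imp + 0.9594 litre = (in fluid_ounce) 34.51. Check: 1 fluid_ounce_imp = 2.8413063e-05 m^3, so 2.158 fluid_ounce_imp = 2.158 * 2.8413063e-05 = 6.1315389e-05 m^3. 1 litre = 0.001 m^3, so 0.9594 litre = 0.9594 * 0.001 = 0.0009594 m^3. Sum: 6.1315389e-05 + 0.0009594 = 0.0010207154 m^3. 1 fluid_ounce = 2.957353e-05 m^3, so 0.0010207154 m^3 = 0.0010207154 / 2.957353e-05 = 34.514493 fluid_ounce ≈ 34.51 fluid_ounce (4 s.f.).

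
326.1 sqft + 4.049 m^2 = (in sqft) 1 sqft = 0.09290304 m^2, so 326.1 sqft = 326.1 * 0.09290304 = 30.295681 m^2. 4.049 m^2 is already in m^2. Sum: 30.295681 + 4.049 = 34.344681 m^2. 1 sqft = 0.09290304 m^2, so 34.344681 m^2 = 34.344681 / 0.09290304 = 369.68307 sqft ≈ 369.7 sqft (4 s.f.). Final answer: 369.7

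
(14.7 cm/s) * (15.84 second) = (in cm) 1 cm/s = 0.01 m/s, so 14.7 cm/s = 14.7 * 0.01 = 0.147 m/s. 15.84 second = 15.84 s. Combine: 0.147 m/s * 15.84 s = 2.32848 m. 1 cm = 0.01 m, so 2.32848 m = 2.32848 / 0.01 = 232.848 cm ≈ 232.8 cm (4 s.f.). Final answer: 232.8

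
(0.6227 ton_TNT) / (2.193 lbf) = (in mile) 1 ton_TNT = 4.184e+09 J, so 0.6227 ton_TNT = 0.6227 * 4.184e+09 = 2.6053768e+09 J. 1 lbf = 4.4482216 N, so 2.193 lbf = 2.193 * 4.4482216 = 9.75495 N. Combine: 2.6053768e+09 J / 9.75495 N = 2.6708254e+08 m. 1 mile = 1609.344 m, so 2.6708254e+08 m = 2.6708254e+08 / 1609.344 = 165957.39 mile ≈ 1.66e+05 mile (4 s.f.). Final answer: 1.66e+05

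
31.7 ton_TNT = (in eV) 8.278e+29. Check: 1 ton_TNT = 4.184e+09 J, so 31.7 ton_TNT = 31.7 * 4.184e+09 = 1.326328e+11 J. 1 eV = 1.6021766e-19 J, so 1.326328e+11 J = 1.326328e+11 / 1.6021766e-19 = 8.2782882e+29 eV ≈ 8.278e+29 eV (4 s.f.).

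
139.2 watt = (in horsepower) 0.1867. Check: 139.2 watt = 139.2 W. 1 horsepower = 745.69987 W, so 139.2 W = 139.2 / 745.69987 = 0.18667027 horsepower ≈ 0.1867 horsepower (4 s.f.).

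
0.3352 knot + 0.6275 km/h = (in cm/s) 34.67. Check: 1 knot = 0.51444444 m/s, so 0.3352 knot = 0.3352 * 0.51444444 = 0.17244178 m/s. 1 km/h = 0.27777778 m/s, so 0.6275 km/h = 0.6275 * 0.27777778 = 0.17430556 m/s. Sum: 0.17244178 + 0.17430556 = 0.34674733 m/s. 1 cm/s = 0.01 m/s, so 0.34674733 m/s = 0.34674733 / 0.01 = 34.674733 cm/s ≈ 34.67 cm/s (4 s.f.).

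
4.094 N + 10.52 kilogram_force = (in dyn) 1.073e+07. Check: 4.094 N is already in N. 1 kilogram_force = 9.80665 N, so 10.52 kilogram_force = 10.52 * 9.80665 = 103.16596 N. Sum: 4.094 + 103.16596 = 107.25996 N. 1 dyn = 1e-05 N, so 107.25996 N = 107.25996 / 1e-05 = 10725996 dyn ≈ 1.073e+07 dyn (4 s.f.).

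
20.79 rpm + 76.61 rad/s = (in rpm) 1 rpm = 0.10471976 rad/s, so 20.79 rpm = 20.79 * 0.10471976 = 2.1771237 rad/s. 76.61 rad/s is already in rad/s. Sum: 2.1771237 + 76.61 = 78.787124 rad/s. 1 rpm = 0.10471976 rad/s, so 78.787124 rad/s = 78.787124 / 0.10471976 = 752.36161 rpm ≈ 752.4 rpm (4 s.f.). Final answer: 752.4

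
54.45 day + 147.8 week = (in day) 1 day = 86400 s, so 54.45 day = 54.45 * 86400 = 4704480 s. 1 week = 604800 s, so 147.8 week = 147.8 * 604800 = 89389440 s. Sum: 4704480 + 89389440 = 94093920 s. 1 day = 86400 s, so 94093920 s = 94093920 / 86400 = 1089.05 day ≈ 1089 day (4 s.f.). Final answer: 1089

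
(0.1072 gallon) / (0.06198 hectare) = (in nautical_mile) 3.535e-10. Check: 1 gallon = 0.0037854118 m^3, so 0.1072 gallon = 0.1072 * 0.0037854118 = 0.00040579614 m^3. 1 hectare = 10000 m^2, so 0.06198 hectare = 0.06198 * 10000 = 619.8 m^2. Combine: 0.00040579614 m^3 / 619.8 m^2 = 6.5472111e-07 m. 1 nautical_mile = 1852 m, so 6.5472111e-07 m = 6.5472111e-07 / 1852 = 3.5352112e-10 nautical_mile ≈ 3.535e-10 nautical_mile (4 s.f.).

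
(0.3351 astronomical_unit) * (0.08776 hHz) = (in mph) 1 astronomical_unit = 1.4959787e+11 m, so 0.3351 astronomical_unit = 0.3351 * 1.4959787e+11 = 5.0130246e+10 m. 1 hHz = 100 Hz, so 0.08776 hHz = 0.08776 * 100 = 8.776 Hz. Combine: 5.0130246e+10 m * 8.776 Hz = 4.3994304e+11 m/s. 1 mph = 0.44704 m/s, so 4.3994304e+11 m/s = 4.3994304e+11 / 0.44704 = 9.8412456e+11 mph ≈ 9.841e+11 mph (4 s.f.). Final answer: 9.841e+11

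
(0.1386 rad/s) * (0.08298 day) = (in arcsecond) 2.05e+08. Check: 0.1386 rad/s is already in rad/s. 1 day = 86400 s, so 0.08298 day = 0.08298 * 86400 = 7169.472 s. Combine: 0.1386 rad/s * 7169.472 s = 993.68882 rad. 1 arcsecond = 4.8481368e-06 rad, so 993.68882 rad = 993.68882 / 4.8481368e-06 = 2.0496303e+08 arcsecond ≈ 2.05e+08 arcsecond (4 s.f.).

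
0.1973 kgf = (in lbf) 1 kgf = 9.80665 N, so 0.1973 kgf = 0.1973 * 9.80665 = 1.934852 N. 1 lbf = 4.4482216 N, so 1.934852 N = 1.934852 / 4.4482216 = 0.43497204 lbf ≈ 0.435 lbf (4 s.f.). Final answer: 0.435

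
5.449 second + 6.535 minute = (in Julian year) 5.449 second = 5.449 s. 1 minute = 60 s, so 6.535 minute = 6.535 * 60 = 392.1 s. Sum: 5.449 + 392.1 = 397.549 s. 1 Julian year = 31557600 s, so 397.549 s = 397.549 / 31557600 = 1.2597568e-05 Julian year ≈ 1.26e-05 Julian year (4 s.f.). Final answer: 1.26e-05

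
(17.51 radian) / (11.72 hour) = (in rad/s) 0.000415. Check: 17.51 radian = 17.51 rad. 1 hour = 3600 s, so 11.72 hour = 11.72 * 3600 = 42192 s. Combine: 17.51 rad / 42192 s = 0.00041500758 rad/s. Result: 0.00041500758 rad/s ≈ 0.000415 rad/s (4 s.f.).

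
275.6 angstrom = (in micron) 0.02756. Check: 1 angstrom = 1e-10 m, so 275.6 angstrom = 275.6 * 1e-10 = 2.756e-08 m. 1 micron = 1e-06 m, so 2.756e-08 m = 2.756e-08 / 1e-06 = 0.02756 micron.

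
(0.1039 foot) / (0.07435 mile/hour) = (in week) 1 foot = 0.3048 m, so 0.1039 foot = 0.1039 * 0.3048 = 0.03166872 m. 1 mile/hour = 0.44704 m/s, so 0.07435 mile/hour = 0.07435 * 0.44704 = 0.033237424 m/s. Combine: 0.03166872 m / 0.033237424 m/s = 0.95280308 s. 1 week = 604800 s, so 0.95280308 s = 0.95280308 / 604800 = 1.5754019e-06 week ≈ 1.575e-06 week (4 s.f.). Final answer: 1.575e-06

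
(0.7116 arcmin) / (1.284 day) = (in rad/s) 1 arcmin = 0.00029088821 rad, so 0.7116 arcmin = 0.7116 * 0.00029088821 = 0.00020699605 rad. 1 day = 86400 s, so 1.284 day = 1.284 * 86400 = 110937.6 s. Combine: 0.00020699605 rad / 110937.6 s = 1.8658782e-09 rad/s. Result: 1.8658782e-09 rad/s ≈ 1.866e-09 rad/s (4 s.f.). Final answer: 1.866e-09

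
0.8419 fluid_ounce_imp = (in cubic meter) 2.392e-05. Check: 1 fluid_ounce_imp = 2.8413063e-05 m^3, so 0.8419 fluid_ounce_imp = 0.8419 * 2.8413063e-05 = 2.3920957e-05 m^3. 2.3920957e-05 m^3 = 2.3920957e-05 cubic meter ≈ 2.392e-05 cubic meter (4 s.f.).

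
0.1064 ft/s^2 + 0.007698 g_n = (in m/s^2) 0.1079. Check: 1 ft/s^2 = 0.3048 m/s^2, so 0.1064 ft/s^2 = 0.1064 * 0.3048 = 0.03243072 m/s^2. 1 g_n = 9.80665 m/s^2, so 0.007698 g_n = 0.007698 * 9.80665 = 0.075491592 m/s^2. Sum: 0.03243072 + 0.075491592 = 0.10792231 m/s^2. Result: 0.10792231 m/s^2 ≈ 0.1079 m/s^2 (4 s.f.).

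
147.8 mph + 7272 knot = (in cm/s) 1 mph = 0.44704 m/s, so 147.8 mph = 147.8 * 0.44704 = 66.072512 m/s. 1 knot = 0.51444444 m/s, so 7272 knot = 7272 * 0.51444444 = 3741.04 m/s. Sum: 66.072512 + 3741.04 = 3807.1125 m/s. 1 cm/s = 0.01 m/s, so 3807.1125 m/s = 3807.1125 / 0.01 = 380711.25 cm/s ≈ 3.807e+05 cm/s (4 s.f.). Final answer: 3.807e+05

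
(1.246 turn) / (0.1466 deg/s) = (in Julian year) 9.696e-05. Check: 1 turn = 6.2831853 rad, so 1.246 turn = 1.246 * 6.2831853 = 7.8288489 rad. 1 deg/s = 0.017453293 rad/s, so 0.1466 deg/s = 0.1466 * 0.017453293 = 0.0025586527 rad/s. Combine: 7.8288489 rad / 0.0025586527 rad/s = 3059.7544 s. 1 Julian year = 31557600 s, so 3059.7544 s = 3059.7544 / 31557600 = 9.6957767e-05 Julian year ≈ 9.696e-05 Julian year (4 s.f.).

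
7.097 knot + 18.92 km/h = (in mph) 19.92. Check: 1 knot = 0.51444444 m/s, so 7.097 knot = 7.097 * 0.51444444 = 3.6510122 m/s. 1 km/h = 0.27777778 m/s, so 18.92 km/h = 18.92 * 0.27777778 = 5.2555556 m/s. Sum: 3.6510122 + 5.2555556 = 8.9065678 m/s. 1 mph = 0.44704 m/s, so 8.9065678 m/s = 8.9065678 / 0.44704 = 19.923425 mph ≈ 19.92 mph (4 s.f.).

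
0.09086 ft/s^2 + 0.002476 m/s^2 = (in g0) 0.003076. Check: 1 ft/s^2 = 0.3048 m/s^2, so 0.09086 ft/s^2 = 0.09086 * 0.3048 = 0.027694128 m/s^2. 0.002476 m/s^2 is already in m/s^2. Sum: 0.027694128 + 0.002476 = 0.030170128 m/s^2. 1 g0 = 9.80665 m/s^2, so 0.030170128 m/s^2 = 0.030170128 / 9.80665 = 0.0030764969 g0 ≈ 0.003076 g0 (4 s.f.).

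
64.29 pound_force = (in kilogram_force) 29.16. Check: 1 pound_force = 4.4482216 N, so 64.29 pound_force = 64.29 * 4.4482216 = 285.97617 N. 1 kilogram_force = 9.80665 N, so 285.97617 N = 285.97617 / 9.80665 = 29.161453 kilogram_force ≈ 29.16 kilogram_force (4 s.f.).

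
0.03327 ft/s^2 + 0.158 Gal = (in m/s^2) 0.01172. Check: 1 ft/s^2 = 0.3048 m/s^2, so 0.03327 ft/s^2 = 0.03327 * 0.3048 = 0.010140696 m/s^2. 1 Gal = 0.01 m/s^2, so 0.158 Gal = 0.158 * 0.01 = 0.00158 m/s^2. Sum: 0.010140696 + 0.00158 = 0.011720696 m/s^2. Result: 0.011720696 m/s^2 ≈ 0.01172 m/s^2 (4 s.f.).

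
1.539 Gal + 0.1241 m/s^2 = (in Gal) 1 Gal = 0.01 m/s^2, so 1.539 Gal = 1.539 * 0.01 = 0.01539 m/s^2. 0.1241 m/s^2 is already in m/s^2. Sum: 0.01539 + 0.1241 = 0.13949 m/s^2. 1 Gal = 0.01 m/s^2, so 0.13949 m/s^2 = 0.13949 / 0.01 = 13.949 Gal ≈ 13.95 Gal (4 s.f.). Final answer: 13.95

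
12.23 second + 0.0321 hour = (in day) 12.23 second = 12.23 s. 1 hour = 3600 s, so 0.0321 hour = 0.0321 * 3600 = 115.56 s. Sum: 12.23 + 115.56 = 127.79 s. 1 day = 86400 s, so 127.79 s = 127.79 / 86400 = 0.0014790509 day ≈ 0.001479 day (4 s.f.). Final answer: 0.001479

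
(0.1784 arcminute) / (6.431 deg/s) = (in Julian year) 1 arcminute = 0.00029088821 rad, so 0.1784 arcminute = 0.1784 * 0.00029088821 = 5.1894456e-05 rad. 1 deg/s = 0.017453293 rad/s, so 6.431 deg/s = 6.431 * 0.017453293 = 0.11224212 rad/s. Combine: 5.1894456e-05 rad / 0.11224212 rad/s = 0.00046234386 s. 1 Julian year = 31557600 s, so 0.00046234386 s = 0.00046234386 / 31557600 = 1.4650793e-11 Julian year ≈ 1.465e-11 Julian year (4 s.f.). Final answer: 1.465e-11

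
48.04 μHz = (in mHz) 0.04804. Check: 1 μHz = 1e-06 Hz, so 48.04 μHz = 48.04 * 1e-06 = 4.804e-05 Hz. 1 mHz = 0.001 Hz, so 4.804e-05 Hz = 4.804e-05 / 0.001 = 0.04804 mHz.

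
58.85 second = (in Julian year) 1.865e-06. Check: 58.85 second = 58.85 s. 1 Julian year = 31557600 s, so 58.85 s = 58.85 / 31557600 = 1.864844e-06 Julian year ≈ 1.865e-06 Julian year (4 s.f.).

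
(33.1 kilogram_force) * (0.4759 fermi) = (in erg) 1 kilogram_force = 9.80665 N, so 33.1 kilogram_force = 33.1 * 9.80665 = 324.60012 N. 1 fermi = 1e-15 m, so 0.4759 fermi = 0.4759 * 1e-15 = 4.759e-16 m. Combine: 324.60012 N * 4.759e-16 m = 1.5447719e-13 J. 1 erg = 1e-07 J, so 1.5447719e-13 J = 1.5447719e-13 / 1e-07 = 1.5447719e-06 erg ≈ 1.545e-06 erg (4 s.f.). Final answer: 1.545e-06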